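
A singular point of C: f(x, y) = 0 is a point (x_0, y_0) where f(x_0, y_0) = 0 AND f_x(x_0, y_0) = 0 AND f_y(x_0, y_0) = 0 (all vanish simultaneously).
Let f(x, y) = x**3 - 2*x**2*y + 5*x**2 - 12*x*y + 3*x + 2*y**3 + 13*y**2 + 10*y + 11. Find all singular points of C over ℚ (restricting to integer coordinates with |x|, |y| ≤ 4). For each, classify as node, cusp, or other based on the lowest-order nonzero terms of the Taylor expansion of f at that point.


Singular points: {(-3, -2)}; classification: cusp.

Compute partial derivatives:
  f_x = 3*x**2 - 4*x*y + 10*x - 12*y + 3.
  f_y = -2*x**2 - 12*x + 6*y**2 + 26*y + 10.
Scan x_0 ∈ {−4, ..., 4}. For each x_0, f_y(x_0, y) is a polynomial in y; find its integer roots y ∈ {−4, ..., 4}, then test f_x and f at those candidates.
  x = -4: f_y(-4, y) = 6*y**2 + 26*y + 26; no integer root y with |y| ≤ 4.
  x = -3: f_y(-3, y) = 6*y**2 + 26*y + 28; vanishes at y ∈ {-2}. (-3, -2): f_x = 0, f = 0 — SINGULAR.
  x = -2: f_y(-2, y) = 6*y**2 + 26*y + 26; no integer root y with |y| ≤ 4.
  x = -1: f_y(-1, y) = 6*y**2 + 26*y + 20; vanishes at y ∈ {-1}. (-1, -1): f_x = 4 ≠ 0.
  x = 0: f_y(0, y) = 6*y**2 + 26*y + 10; no integer root y with |y| ≤ 4.
  x = 1: f_y(1, y) = 6*y**2 + 26*y - 4; no integer root y with |y| ≤ 4.
  x = 2: f_y(2, y) = 6*y**2 + 26*y - 22; no integer root y with |y| ≤ 4.
  x = 3: f_y(3, y) = 6*y**2 + 26*y - 44; no integer root y with |y| ≤ 4.
  x = 4: f_y(4, y) = 6*y**2 + 26*y - 70; no integer root y with |y| ≤ 4.
Only singular point on the grid: (-3, -2).
Classify: substitute x = -3 + u, y = -2 + v and expand: f = u**3 - 2*u**2*v + 2*v**3 + v**2.
No constant or linear terms (consistent with a singular point). Quadratic part: v**2. Cubic part: u**3 - 2*u**2*v + 2*v**3.
The quadratic part v**2 is a perfect square, so there is a single (double) tangent line v = 0, i.e. y = -2. Restricting the cubic part to that line (v = 0) leaves u**3 ≠ 0, so f is not divisible by v and the branch is v² ≈ -u**3 to lowest order — this is a cusp.
Classification: cusp.


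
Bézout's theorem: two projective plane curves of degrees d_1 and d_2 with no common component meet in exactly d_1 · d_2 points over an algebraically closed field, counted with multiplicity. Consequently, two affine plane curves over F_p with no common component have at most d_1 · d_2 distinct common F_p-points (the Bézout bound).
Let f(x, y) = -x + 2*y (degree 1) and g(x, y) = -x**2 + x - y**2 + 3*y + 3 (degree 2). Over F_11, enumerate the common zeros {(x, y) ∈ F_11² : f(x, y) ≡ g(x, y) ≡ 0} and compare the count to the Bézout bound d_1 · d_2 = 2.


Common zeros: ∅; count = 0; Bézout bound = 2.

deg(f) = 1, deg(g) = 2, so Bézout bound = 2.
Scan x ∈ F_11. For each x, list the y ∈ F_11 with f(x, y) ≡ 0 and those with g(x, y) ≡ 0 (mod 11); the common zeros in that column are the intersection.
  x = 0: f ≡ 0 at y ∈ {0}; g ≡ 0 at y ∈ ∅; common: ∅.
  x = 1: f ≡ 0 at y ∈ {6}; g ≡ 0 at y ∈ ∅; common: ∅.
  x = 2: f ≡ 0 at y ∈ {1}; g ≡ 0 at y ∈ ∅; common: ∅.
  x = 3: f ≡ 0 at y ∈ {7}; g ≡ 0 at y ∈ ∅; common: ∅.
  x = 4: f ≡ 0 at y ∈ {2}; g ≡ 0 at y ∈ ∅; common: ∅.
  x = 5: f ≡ 0 at y ∈ {8}; g ≡ 0 at y ∈ ∅; common: ∅.
  x = 6: f ≡ 0 at y ∈ {3}; g ≡ 0 at y ∈ {7}; common: ∅.
  x = 7: f ≡ 0 at y ∈ {9}; g ≡ 0 at y ∈ ∅; common: ∅.
  x = 8: f ≡ 0 at y ∈ {4}; g ≡ 0 at y ∈ ∅; common: ∅.
  x = 9: f ≡ 0 at y ∈ {10}; g ≡ 0 at y ∈ ∅; common: ∅.
  x = 10: f ≡ 0 at y ∈ {5}; g ≡ 0 at y ∈ ∅; common: ∅.
Collecting: common zeros = ∅, so the count is 0.
Comparison with the Bézout bound: 0 ≤ 2 = deg(f)·deg(g), as expected for curves with no common component (the affine F_11-count falls short of the bound because intersections may lie at infinity, over extension fields, or carry multiplicity).


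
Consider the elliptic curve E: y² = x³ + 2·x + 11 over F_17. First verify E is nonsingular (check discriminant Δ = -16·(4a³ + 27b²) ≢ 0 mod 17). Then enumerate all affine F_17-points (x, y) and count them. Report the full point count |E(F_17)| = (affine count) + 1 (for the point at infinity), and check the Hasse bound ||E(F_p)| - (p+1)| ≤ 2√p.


Affine points = {(4, 7), (4, 10), (6, 1), (6, 16), (11, 2), (11, 15), (15, 4), (15, 13), (16, 5), (16, 12)}; affine count = 10; |E(F_17)| = 11.

Discriminant check: Δ ∝ 4a³ + 27b² = 4·2³ + 27·11² = 4·8 + 27·121 ≡ 1 (mod 17). Nonzero ⇒ E is nonsingular.
For each x ∈ F_17, compute rhs = x³ + 2·x + 11 mod 17, then count y ∈ F_17 with y² ≡ rhs.
  x = 0: rhs = 11, matching y values: none (0 points).
  x = 1: rhs = 14, matching y values: none (0 points).
  x = 2: rhs = 6, matching y values: none (0 points).
  x = 3: rhs = 10, matching y values: none (0 points).
  x = 4: rhs = 15, matching y values: 7, 10 (2 points).
  x = 5: rhs = 10, matching y values: none (0 points).
  x = 6: rhs = 1, matching y values: 1, 16 (2 points).
  x = 7: rhs = 11, matching y values: none (0 points).
  x = 8: rhs = 12, matching y values: none (0 points).
  x = 9: rhs = 10, matching y values: none (0 points).
  x = 10: rhs = 11, matching y values: none (0 points).
  x = 11: rhs = 4, matching y values: 2, 15 (2 points).
  x = 12: rhs = 12, matching y values: none (0 points).
  x = 13: rhs = 7, matching y values: none (0 points).
  x = 14: rhs = 12, matching y values: none (0 points).
  x = 15: rhs = 16, matching y values: 4, 13 (2 points).
  x = 16: rhs = 8, matching y values: 5, 12 (2 points).
Total affine count: 10.
Full point count |E(F_17)| = 10 + 1 = 11.
Hasse bound: |11 − (17+1)| = |-7| = 7 ≤ 2√17 ≈ 8.2462 ✓.


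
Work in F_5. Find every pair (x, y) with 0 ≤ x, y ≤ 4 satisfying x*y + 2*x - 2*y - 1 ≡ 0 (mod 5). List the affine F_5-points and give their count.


Affine F_5-points: {(0, 2), (1, 1), (3, 0), (4, 4)}; count = 4.

For each of the 25 pairs (x, y) ∈ F_5², evaluate f(x, y) mod 5. Record the zeros.
  x = 0: [0↦4, 1↦2, 2↦0, 3↦3, 4↦1]  zeros at y ∈ {2}
  x = 1: [0↦1, 1↦0, 2↦4, 3↦3, 4↦2]  zeros at y ∈ {1}
  x = 2: [0↦3, 1↦3, 2↦3, 3↦3, 4↦3]  zeros at y ∈ ∅
  x = 3: [0↦0, 1↦1, 2↦2, 3↦3, 4↦4]  zeros at y ∈ {0}
  x = 4: [0↦2, 1↦4, 2↦1, 3↦3, 4↦0]  zeros at y ∈ {4}
Collecting zeros: affine points = {(0, 2), (1, 1), (3, 0), (4, 4)}.
Total count |C(F_5)_aff| = 4.


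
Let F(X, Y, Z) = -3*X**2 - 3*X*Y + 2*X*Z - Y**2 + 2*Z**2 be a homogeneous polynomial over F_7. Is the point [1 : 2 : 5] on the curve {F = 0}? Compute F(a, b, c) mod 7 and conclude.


F(1,2,5) ≡ 5 (mod 7); P is NOT on the curve.

Evaluate F(1, 2, 5) term-by-term (mod 7).
  -3*X**2 ↦ -3·1·1·1 = -3
  -3*X*Y ↦ -3·1·2·1 = -6
  2*X*Z ↦ 2·1·1·5 = 10
  -Y**2 ↦ -1·1·4·1 = -4
  2*Z**2 ↦ 2·1·1·25 = 50
Sum: F(1, 2, 5) = (-3) + (-6) + (10) + (-4) + (50) = 47.
Reducing mod 7: 47 ≡ 5 (mod 7).
Since F(a, b, c) ≡ 5 ≠ 0 (mod 7), P does NOT lie on the curve.


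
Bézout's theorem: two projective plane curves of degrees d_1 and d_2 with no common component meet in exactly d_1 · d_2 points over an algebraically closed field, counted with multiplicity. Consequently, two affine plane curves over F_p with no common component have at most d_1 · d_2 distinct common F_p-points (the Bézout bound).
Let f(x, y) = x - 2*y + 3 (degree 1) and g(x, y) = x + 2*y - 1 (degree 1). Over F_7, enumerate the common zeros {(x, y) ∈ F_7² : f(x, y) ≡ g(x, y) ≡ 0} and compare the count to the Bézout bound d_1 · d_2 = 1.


Common zeros: {(6, 1)}; count = 1; Bézout bound = 1.

deg(f) = 1, deg(g) = 1, so Bézout bound = 1.
Scan x ∈ F_7. For each x, list the y ∈ F_7 with f(x, y) ≡ 0 and those with g(x, y) ≡ 0 (mod 7); the common zeros in that column are the intersection.
  x = 0: f ≡ 0 at y ∈ {5}; g ≡ 0 at y ∈ {4}; common: ∅.
  x = 1: f ≡ 0 at y ∈ {2}; g ≡ 0 at y ∈ {0}; common: ∅.
  x = 2: f ≡ 0 at y ∈ {6}; g ≡ 0 at y ∈ {3}; common: ∅.
  x = 3: f ≡ 0 at y ∈ {3}; g ≡ 0 at y ∈ {6}; common: ∅.
  x = 4: f ≡ 0 at y ∈ {0}; g ≡ 0 at y ∈ {2}; common: ∅.
  x = 5: f ≡ 0 at y ∈ {4}; g ≡ 0 at y ∈ {5}; common: ∅.
  x = 6: f ≡ 0 at y ∈ {1}; g ≡ 0 at y ∈ {1}; common: {1}.
Collecting: common zeros = {(6, 1)}, so the count is 1.
Comparison with the Bézout bound: 1 ≤ 1 = deg(f)·deg(g), as expected for curves with no common component (the bound is attained).


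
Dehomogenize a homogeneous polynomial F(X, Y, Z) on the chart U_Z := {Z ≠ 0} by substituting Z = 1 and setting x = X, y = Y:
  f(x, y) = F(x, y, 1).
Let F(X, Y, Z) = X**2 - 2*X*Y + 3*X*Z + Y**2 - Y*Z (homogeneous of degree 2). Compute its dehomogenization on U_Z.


f(x, y) = x**2 - 2*x*y + 3*x + y**2 - y

On U_Z we set Z = 1. Each monomial c·X^i·Y^j·Z^k in F becomes c·x^i·y^j·1^k = c·x^i·y^j.
Substituting Z = 1: F(X, Y, 1) = x**2 - 2*x*y + 3*x + y**2 - y.
Note: deg(f) ≤ deg(F) = 2; strict inequality happens when F is divisible by Z (lost terms).


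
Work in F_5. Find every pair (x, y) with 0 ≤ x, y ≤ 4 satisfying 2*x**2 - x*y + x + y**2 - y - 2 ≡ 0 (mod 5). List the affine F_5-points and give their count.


Affine F_5-points: {(0, 2), (0, 4), (1, 1), (3, 2), (4, 1), (4, 4)}; count = 6.

For each of the 25 pairs (x, y) ∈ F_5², evaluate f(x, y) mod 5. Record the zeros.
  x = 0: [0↦3, 1↦3, 2↦0, 3↦4, 4↦0]  zeros at y ∈ {2, 4}
  x = 1: [0↦1, 1↦0, 2↦1, 3↦4, 4↦4]  zeros at y ∈ {1}
  x = 2: [0↦3, 1↦1, 2↦1, 3↦3, 4↦2]  zeros at y ∈ ∅
  x = 3: [0↦4, 1↦1, 2↦0, 3↦1, 4↦4]  zeros at y ∈ {2}
  x = 4: [0↦4, 1↦0, 2↦3, 3↦3, 4↦0]  zeros at y ∈ {1, 4}
Collecting zeros: affine points = {(0, 2), (0, 4), (1, 1), (3, 2), (4, 1), (4, 4)}.
Total count |C(F_5)_aff| = 6.


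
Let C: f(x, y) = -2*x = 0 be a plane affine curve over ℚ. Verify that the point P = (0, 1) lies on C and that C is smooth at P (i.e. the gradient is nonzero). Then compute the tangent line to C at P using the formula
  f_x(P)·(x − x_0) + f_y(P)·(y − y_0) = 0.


Tangent line at P: -2*x = 0.

Step 1: f(0, 1) = 0, so P lies on C.
Step 2: partial derivatives
  f_x(x, y) = -2, f_y(x, y) = 0.
  f_x(P) = -2, f_y(P) = 0 (gradient nonzero, so P is smooth).
Step 3: tangent line at P: -2·(x − 0) + 0·(y − 1) = 0.
Expanding: -2*x = 0.


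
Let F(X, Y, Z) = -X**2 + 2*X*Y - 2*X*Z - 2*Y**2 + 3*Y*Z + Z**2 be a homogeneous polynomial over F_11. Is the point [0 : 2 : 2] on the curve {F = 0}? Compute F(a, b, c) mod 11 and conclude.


F(0,2,2) ≡ 8 (mod 11); P is NOT on the curve.

Evaluate F(0, 2, 2) term-by-term (mod 11).
  -X**2 ↦ -1·0·1·1 = 0
  2*X*Y ↦ 2·0·2·1 = 0
  -2*X*Z ↦ -2·0·1·2 = 0
  -2*Y**2 ↦ -2·1·4·1 = -8
  3*Y*Z ↦ 3·1·2·2 = 12
  Z**2 ↦ 1·1·1·4 = 4
Sum: F(0, 2, 2) = (0) + (0) + (0) + (-8) + (12) + (4) = 8.
Reducing mod 11: 8 ≡ 8 (mod 11).
Since F(a, b, c) ≡ 8 ≠ 0 (mod 11), P does NOT lie on the curve.


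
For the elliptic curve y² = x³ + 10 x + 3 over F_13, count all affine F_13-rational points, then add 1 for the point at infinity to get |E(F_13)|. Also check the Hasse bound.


Affine points = {(0, 4), (0, 9), (1, 1), (1, 12), (4, 4), (4, 9), (5, 3), (5, 10), (7, 0), (8, 6), (8, 7), (9, 4), (9, 9), (11, 1), (11, 12)}; affine count = 15; |E(F_13)| = 16.

Discriminant check: Δ ∝ 4a³ + 27b² = 4·10³ + 27·3² = 4·1000 + 27·9 ≡ 5 (mod 13). Nonzero ⇒ E is nonsingular.
For each x ∈ F_13, compute rhs = x³ + 10·x + 3 mod 13, then count y ∈ F_13 with y² ≡ rhs.
  x = 0: rhs = 3, matching y values: 4, 9 (2 points).
  x = 1: rhs = 1, matching y values: 1, 12 (2 points).
  x = 2: rhs = 5, matching y values: none (0 points).
  x = 3: rhs = 8, matching y values: none (0 points).
  x = 4: rhs = 3, matching y values: 4, 9 (2 points).
  x = 5: rhs = 9, matching y values: 3, 10 (2 points).
  x = 6: rhs = 6, matching y values: none (0 points).
  x = 7: rhs = 0, matching y values: 0 (1 points).
  x = 8: rhs = 10, matching y values: 6, 7 (2 points).
  x = 9: rhs = 3, matching y values: 4, 9 (2 points).
  x = 10: rhs = 11, matching y values: none (0 points).
  x = 11: rhs = 1, matching y values: 1, 12 (2 points).
  x = 12: rhs = 5, matching y values: none (0 points).
Total affine count: 15.
Full point count |E(F_13)| = 15 + 1 = 16.
Hasse bound: |16 − (13+1)| = |2| = 2 ≤ 2√13 ≈ 7.2111 ✓.


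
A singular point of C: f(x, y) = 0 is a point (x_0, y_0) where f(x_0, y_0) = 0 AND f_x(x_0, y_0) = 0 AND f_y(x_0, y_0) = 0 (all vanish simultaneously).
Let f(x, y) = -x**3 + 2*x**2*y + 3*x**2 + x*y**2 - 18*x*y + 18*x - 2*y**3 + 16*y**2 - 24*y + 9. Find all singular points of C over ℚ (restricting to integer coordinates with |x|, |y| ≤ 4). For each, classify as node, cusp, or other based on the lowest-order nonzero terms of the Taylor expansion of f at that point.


Singular points: {(3, 3)}; classification: cusp.

Compute partial derivatives:
  f_x = -3*x**2 + 4*x*y + 6*x + y**2 - 18*y + 18.
  f_y = 2*x**2 + 2*x*y - 18*x - 6*y**2 + 32*y - 24.
Scan x_0 ∈ {−4, ..., 4}. For each x_0, f_y(x_0, y) is a polynomial in y; find its integer roots y ∈ {−4, ..., 4}, then test f_x and f at those candidates.
  x = -4: f_y(-4, y) = -6*y**2 + 24*y + 80; no integer root y with |y| ≤ 4.
  x = -3: f_y(-3, y) = -6*y**2 + 26*y + 48; no integer root y with |y| ≤ 4.
  x = -2: f_y(-2, y) = -6*y**2 + 28*y + 20; no integer root y with |y| ≤ 4.
  x = -1: f_y(-1, y) = -6*y**2 + 30*y - 4; no integer root y with |y| ≤ 4.
  x = 0: f_y(0, y) = -6*y**2 + 32*y - 24; no integer root y with |y| ≤ 4.
  x = 1: f_y(1, y) = -6*y**2 + 34*y - 40; vanishes at y ∈ {4}. (1, 4): f_x = -19 ≠ 0.
  x = 2: f_y(2, y) = -6*y**2 + 36*y - 52; no integer root y with |y| ≤ 4.
  x = 3: f_y(3, y) = -6*y**2 + 38*y - 60; vanishes at y ∈ {3}. (3, 3): f_x = 0, f = 0 — SINGULAR.
  x = 4: f_y(4, y) = -6*y**2 + 40*y - 64; vanishes at y ∈ {4}. (4, 4): f_x = 2 ≠ 0.
Only singular point on the grid: (3, 3).
Classify: substitute x = 3 + u, y = 3 + v and expand: f = -u**3 + 2*u**2*v + u*v**2 - 2*v**3 + v**2.
No constant or linear terms (consistent with a singular point). Quadratic part: v**2. Cubic part: -u**3 + 2*u**2*v + u*v**2 - 2*v**3.
The quadratic part v**2 is a perfect square, so there is a single (double) tangent line v = 0, i.e. y = 3. Restricting the cubic part to that line (v = 0) leaves -u**3 ≠ 0, so f is not divisible by v and the branch is v² ≈ u**3 to lowest order — this is a cusp.
Classification: cusp.


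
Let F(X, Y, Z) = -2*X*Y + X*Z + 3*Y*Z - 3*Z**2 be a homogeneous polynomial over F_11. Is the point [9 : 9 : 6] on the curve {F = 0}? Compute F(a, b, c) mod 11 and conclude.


F(9,9,6) ≡ 1 (mod 11); P is NOT on the curve.

Evaluate F(9, 9, 6) term-by-term (mod 11).
  -2*X*Y ↦ -2·9·9·1 = -162
  X*Z ↦ 1·9·1·6 = 54
  3*Y*Z ↦ 3·1·9·6 = 162
  -3*Z**2 ↦ -3·1·1·36 = -108
Sum: F(9, 9, 6) = (-162) + (54) + (162) + (-108) = -54.
Reducing mod 11: -54 ≡ 1 (mod 11).
Since F(a, b, c) ≡ 1 ≠ 0 (mod 11), P does NOT lie on the curve.


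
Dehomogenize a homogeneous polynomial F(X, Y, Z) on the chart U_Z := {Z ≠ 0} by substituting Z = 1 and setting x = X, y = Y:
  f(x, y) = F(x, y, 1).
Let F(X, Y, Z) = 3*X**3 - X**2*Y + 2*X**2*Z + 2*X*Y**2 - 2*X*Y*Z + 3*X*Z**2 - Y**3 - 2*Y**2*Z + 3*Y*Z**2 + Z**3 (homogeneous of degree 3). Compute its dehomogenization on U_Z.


f(x, y) = 3*x**3 - x**2*y + 2*x**2 + 2*x*y**2 - 2*x*y + 3*x - y**3 - 2*y**2 + 3*y + 1

On U_Z we set Z = 1. Each monomial c·X^i·Y^j·Z^k in F becomes c·x^i·y^j·1^k = c·x^i·y^j.
Substituting Z = 1: F(X, Y, 1) = 3*x**3 - x**2*y + 2*x**2 + 2*x*y**2 - 2*x*y + 3*x - y**3 - 2*y**2 + 3*y + 1.
Note: deg(f) ≤ deg(F) = 3; strict inequality happens when F is divisible by Z (lost terms).


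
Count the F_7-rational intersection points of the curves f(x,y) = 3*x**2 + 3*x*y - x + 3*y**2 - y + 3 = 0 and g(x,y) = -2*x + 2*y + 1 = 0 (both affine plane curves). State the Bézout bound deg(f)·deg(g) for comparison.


Common zeros: ∅; count = 0; Bézout bound = 2.

deg(f) = 2, deg(g) = 1, so Bézout bound = 2.
Scan x ∈ F_7. For each x, list the y ∈ F_7 with f(x, y) ≡ 0 and those with g(x, y) ≡ 0 (mod 7); the common zeros in that column are the intersection.
  x = 0: f ≡ 0 at y ∈ {6}; g ≡ 0 at y ∈ {3}; common: ∅.
  x = 1: f ≡ 0 at y ∈ {2}; g ≡ 0 at y ∈ {4}; common: ∅.
  x = 2: f ≡ 0 at y ∈ {1, 2}; g ≡ 0 at y ∈ {5}; common: ∅.
  x = 3: f ≡ 0 at y ∈ ∅; g ≡ 0 at y ∈ {6}; common: ∅.
  x = 4: f ≡ 0 at y ∈ ∅; g ≡ 0 at y ∈ {0}; common: ∅.
  x = 5: f ≡ 0 at y ∈ ∅; g ≡ 0 at y ∈ {1}; common: ∅.
  x = 6: f ≡ 0 at y ∈ {0, 6}; g ≡ 0 at y ∈ {2}; common: ∅.
Collecting: common zeros = ∅, so the count is 0.
Comparison with the Bézout bound: 0 ≤ 2 = deg(f)·deg(g), as expected for curves with no common component (the affine F_7-count falls short of the bound because intersections may lie at infinity, over extension fields, or carry multiplicity).


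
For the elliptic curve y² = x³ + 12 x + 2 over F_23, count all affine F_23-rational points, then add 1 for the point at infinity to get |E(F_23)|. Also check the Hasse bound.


Affine points = {(0, 5), (0, 18), (5, 7), (5, 16), (8, 9), (8, 14), (10, 8), (10, 15), (11, 4), (11, 19), (13, 3), (13, 20), (14, 4), (14, 19), (16, 9), (16, 14), (17, 6), (17, 17), (18, 1), (18, 22), (20, 10), (20, 13), (21, 4), (21, 19), (22, 9), (22, 14)}; affine count = 26; |E(F_23)| = 27.

Discriminant check: Δ ∝ 4a³ + 27b² = 4·12³ + 27·2² = 4·1728 + 27·4 ≡ 5 (mod 23). Nonzero ⇒ E is nonsingular.
For each x ∈ F_23, compute rhs = x³ + 12·x + 2 mod 23, then count y ∈ F_23 with y² ≡ rhs.
  x = 0: rhs = 2, matching y values: 5, 18 (2 points).
  x = 1: rhs = 15, matching y values: none (0 points).
  x = 2: rhs = 11, matching y values: none (0 points).
  x = 3: rhs = 19, matching y values: none (0 points).
  x = 4: rhs = 22, matching y values: none (0 points).
  x = 5: rhs = 3, matching y values: 7, 16 (2 points).
  x = 6: rhs = 14, matching y values: none (0 points).
  x = 7: rhs = 15, matching y values: none (0 points).
  x = 8: rhs = 12, matching y values: 9, 14 (2 points).
  x = 9: rhs = 11, matching y values: none (0 points).
  x = 10: rhs = 18, matching y values: 8, 15 (2 points).
  x = 11: rhs = 16, matching y values: 4, 19 (2 points).
  x = 12: rhs = 11, matching y values: none (0 points).
  x = 13: rhs = 9, matching y values: 3, 20 (2 points).
  x = 14: rhs = 16, matching y values: 4, 19 (2 points).
  x = 15: rhs = 15, matching y values: none (0 points).
  x = 16: rhs = 12, matching y values: 9, 14 (2 points).
  x = 17: rhs = 13, matching y values: 6, 17 (2 points).
  x = 18: rhs = 1, matching y values: 1, 22 (2 points).
  x = 19: rhs = 5, matching y values: none (0 points).
  x = 20: rhs = 8, matching y values: 10, 13 (2 points).
  x = 21: rhs = 16, matching y values: 4, 19 (2 points).
  x = 22: rhs = 12, matching y values: 9, 14 (2 points).
Total affine count: 26.
Full point count |E(F_23)| = 26 + 1 = 27.
Hasse bound: |27 − (23+1)| = |3| = 3 ≤ 2√23 ≈ 9.5917 ✓.


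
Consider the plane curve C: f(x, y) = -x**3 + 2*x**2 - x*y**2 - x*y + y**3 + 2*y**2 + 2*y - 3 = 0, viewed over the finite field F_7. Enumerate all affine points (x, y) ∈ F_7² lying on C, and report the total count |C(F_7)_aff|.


Affine F_7-points: {(0, 5), (4, 0), (6, 0), (6, 1), (6, 3)}; count = 5.

For each of the 49 pairs (x, y) ∈ F_7², evaluate f(x, y) mod 7. Record the zeros.
  x = 0: [0↦4, 1↦2, 2↦3, 3↦6, 4↦3, 5↦0, 6↦3]  zeros at y ∈ {5}
  x = 1: [0↦5, 1↦1, 2↦5, 3↦2, 4↦5, 5↦6, 6↦4]  zeros at y ∈ ∅
  x = 2: [0↦4, 1↦5, 2↦5, 3↦3, 4↦5, 5↦3, 6↦3]  zeros at y ∈ ∅
  x = 3: [0↦2, 1↦1, 2↦4, 3↦3, 4↦4, 5↦6, 6↦1]  zeros at y ∈ ∅
  x = 4: [0↦0, 1↦4, 2↦3, 3↦3, 4↦3, 5↦2, 6↦6]  zeros at y ∈ {0}
  x = 5: [0↦6, 1↦1, 2↦3, 3↦4, 4↦3, 5↦6, 6↦5]  zeros at y ∈ ∅
  x = 6: [0↦0, 1↦0, 2↦5, 3↦0, 4↦5, 5↦5, 6↦6]  zeros at y ∈ {0, 1, 3}
Collecting zeros: affine points = {(0, 5), (4, 0), (6, 0), (6, 1), (6, 3)}.
Total count |C(F_7)_aff| = 5.


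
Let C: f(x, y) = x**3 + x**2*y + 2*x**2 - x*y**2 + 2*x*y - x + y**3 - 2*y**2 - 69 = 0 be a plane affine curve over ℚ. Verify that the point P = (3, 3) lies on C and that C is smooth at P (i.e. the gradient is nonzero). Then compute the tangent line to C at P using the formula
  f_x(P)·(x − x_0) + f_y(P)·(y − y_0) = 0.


Tangent line at P: 53*x + 12*y - 195 = 0.

Step 1: f(3, 3) = 0, so P lies on C.
Step 2: partial derivatives
  f_x(x, y) = 3*x**2 + 2*x*y + 4*x - y**2 + 2*y - 1, f_y(x, y) = x**2 - 2*x*y + 2*x + 3*y**2 - 4*y.
  f_x(P) = 53, f_y(P) = 12 (gradient nonzero, so P is smooth).
Step 3: tangent line at P: 53·(x − 3) + 12·(y − 3) = 0.
Expanding: 53*x + 12*y - 195 = 0.


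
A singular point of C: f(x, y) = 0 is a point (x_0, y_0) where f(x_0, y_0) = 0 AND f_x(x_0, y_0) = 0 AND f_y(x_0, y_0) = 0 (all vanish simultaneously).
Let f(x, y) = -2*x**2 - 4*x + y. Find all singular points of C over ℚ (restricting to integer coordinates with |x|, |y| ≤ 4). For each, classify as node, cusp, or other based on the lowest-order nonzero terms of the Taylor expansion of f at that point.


No singular points in the scanned grid; C is smooth there.

Compute partial derivatives:
  f_x = -4*x - 4.
  f_y = 1.
f_y = 1 is a nonzero constant, so f_y never vanishes: no point (x, y) can satisfy f = f_x = f_y = 0. In particular no (x, y) ∈ {−4, ..., 4}² is singular; the curve is smooth.


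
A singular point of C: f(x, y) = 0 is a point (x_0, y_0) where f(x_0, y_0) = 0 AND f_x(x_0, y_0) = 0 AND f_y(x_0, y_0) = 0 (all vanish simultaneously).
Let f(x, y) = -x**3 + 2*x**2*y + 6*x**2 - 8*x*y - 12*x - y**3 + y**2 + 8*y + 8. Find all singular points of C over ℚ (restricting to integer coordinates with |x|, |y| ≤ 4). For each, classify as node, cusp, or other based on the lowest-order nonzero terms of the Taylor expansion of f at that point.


Singular points: {(2, 0)}; classification: cusp.

Compute partial derivatives:
  f_x = -3*x**2 + 4*x*y + 12*x - 8*y - 12.
  f_y = 2*x**2 - 8*x - 3*y**2 + 2*y + 8.
Scan x_0 ∈ {−4, ..., 4}. For each x_0, f_y(x_0, y) is a polynomial in y; find its integer roots y ∈ {−4, ..., 4}, then test f_x and f at those candidates.
  x = -4: f_y(-4, y) = -3*y**2 + 2*y + 72; no integer root y with |y| ≤ 4.
  x = -3: f_y(-3, y) = -3*y**2 + 2*y + 50; no integer root y with |y| ≤ 4.
  x = -2: f_y(-2, y) = -3*y**2 + 2*y + 32; no integer root y with |y| ≤ 4.
  x = -1: f_y(-1, y) = -3*y**2 + 2*y + 18; no integer root y with |y| ≤ 4.
  x = 0: f_y(0, y) = -3*y**2 + 2*y + 8; vanishes at y ∈ {2}. (0, 2): f_x = -28 ≠ 0.
  x = 1: f_y(1, y) = -3*y**2 + 2*y + 2; no integer root y with |y| ≤ 4.
  x = 2: f_y(2, y) = -3*y**2 + 2*y; vanishes at y ∈ {0}. (2, 0): f_x = 0, f = 0 — SINGULAR.
  x = 3: f_y(3, y) = -3*y**2 + 2*y + 2; no integer root y with |y| ≤ 4.
  x = 4: f_y(4, y) = -3*y**2 + 2*y + 8; vanishes at y ∈ {2}. (4, 2): f_x = 4 ≠ 0.
Only singular point on the grid: (2, 0).
Classify: substitute x = 2 + u, y = 0 + v and expand: f = -u**3 + 2*u**2*v - v**3 + v**2.
No constant or linear terms (consistent with a singular point). Quadratic part: v**2. Cubic part: -u**3 + 2*u**2*v - v**3.
The quadratic part v**2 is a perfect square, so there is a single (double) tangent line v = 0, i.e. y = 0. Restricting the cubic part to that line (v = 0) leaves -u**3 ≠ 0, so f is not divisible by v and the branch is v² ≈ u**3 to lowest order — this is a cusp.
Classification: cusp.


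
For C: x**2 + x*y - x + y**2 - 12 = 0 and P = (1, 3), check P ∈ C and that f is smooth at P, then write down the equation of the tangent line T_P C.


Tangent line at P: 4*x + 7*y - 25 = 0.

Step 1: f(1, 3) = 0, so P lies on C.
Step 2: partial derivatives
  f_x(x, y) = 2*x + y - 1, f_y(x, y) = x + 2*y.
  f_x(P) = 4, f_y(P) = 7 (gradient nonzero, so P is smooth).
Step 3: tangent line at P: 4·(x − 1) + 7·(y − 3) = 0.
Expanding: 4*x + 7*y - 25 = 0.


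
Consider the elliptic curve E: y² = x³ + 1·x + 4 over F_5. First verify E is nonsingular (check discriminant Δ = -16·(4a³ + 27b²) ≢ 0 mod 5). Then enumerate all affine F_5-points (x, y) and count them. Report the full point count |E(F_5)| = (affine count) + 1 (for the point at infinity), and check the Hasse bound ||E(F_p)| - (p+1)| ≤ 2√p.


Affine points = {(0, 2), (0, 3), (1, 1), (1, 4), (2, 2), (2, 3), (3, 2), (3, 3)}; affine count = 8; |E(F_5)| = 9.

Discriminant check: Δ ∝ 4a³ + 27b² = 4·1³ + 27·4² = 4·1 + 27·16 ≡ 1 (mod 5). Nonzero ⇒ E is nonsingular.
For each x ∈ F_5, compute rhs = x³ + 1·x + 4 mod 5, then count y ∈ F_5 with y² ≡ rhs.
  x = 0: rhs = 4, matching y values: 2, 3 (2 points).
  x = 1: rhs = 1, matching y values: 1, 4 (2 points).
  x = 2: rhs = 4, matching y values: 2, 3 (2 points).
  x = 3: rhs = 4, matching y values: 2, 3 (2 points).
  x = 4: rhs = 2, matching y values: none (0 points).
Total affine count: 8.
Full point count |E(F_5)| = 8 + 1 = 9.
Hasse bound: |9 − (5+1)| = |3| = 3 ≤ 2√5 ≈ 4.4721 ✓.


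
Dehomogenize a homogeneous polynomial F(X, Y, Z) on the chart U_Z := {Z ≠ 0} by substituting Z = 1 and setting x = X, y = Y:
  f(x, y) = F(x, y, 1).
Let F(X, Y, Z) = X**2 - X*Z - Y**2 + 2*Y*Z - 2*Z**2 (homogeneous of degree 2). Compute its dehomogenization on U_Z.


f(x, y) = x**2 - x - y**2 + 2*y - 2

On U_Z we set Z = 1. Each monomial c·X^i·Y^j·Z^k in F becomes c·x^i·y^j·1^k = c·x^i·y^j.
Substituting Z = 1: F(X, Y, 1) = x**2 - x - y**2 + 2*y - 2.
Note: deg(f) ≤ deg(F) = 2; strict inequality happens when F is divisible by Z (lost terms).


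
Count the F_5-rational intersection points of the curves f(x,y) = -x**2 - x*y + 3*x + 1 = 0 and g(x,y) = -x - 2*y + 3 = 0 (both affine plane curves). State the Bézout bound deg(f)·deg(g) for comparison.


Common zeros: ∅; count = 0; Bézout bound = 2.

deg(f) = 2, deg(g) = 1, so Bézout bound = 2.
Scan x ∈ F_5. For each x, list the y ∈ F_5 with f(x, y) ≡ 0 and those with g(x, y) ≡ 0 (mod 5); the common zeros in that column are the intersection.
  x = 0: f ≡ 0 at y ∈ ∅; g ≡ 0 at y ∈ {4}; common: ∅.
  x = 1: f ≡ 0 at y ∈ {3}; g ≡ 0 at y ∈ {1}; common: ∅.
  x = 2: f ≡ 0 at y ∈ {4}; g ≡ 0 at y ∈ {3}; common: ∅.
  x = 3: f ≡ 0 at y ∈ {2}; g ≡ 0 at y ∈ {0}; common: ∅.
  x = 4: f ≡ 0 at y ∈ {3}; g ≡ 0 at y ∈ {2}; common: ∅.
Collecting: common zeros = ∅, so the count is 0.
Comparison with the Bézout bound: 0 ≤ 2 = deg(f)·deg(g), as expected for curves with no common component (the affine F_5-count falls short of the bound because intersections may lie at infinity, over extension fields, or carry multiplicity).


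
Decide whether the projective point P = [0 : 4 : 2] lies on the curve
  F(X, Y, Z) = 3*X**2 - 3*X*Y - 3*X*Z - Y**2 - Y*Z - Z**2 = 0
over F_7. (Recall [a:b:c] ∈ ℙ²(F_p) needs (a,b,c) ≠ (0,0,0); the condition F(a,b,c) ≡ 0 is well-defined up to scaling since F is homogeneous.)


F(0,4,2) ≡ 0 (mod 7); P is on the curve.

Evaluate F(0, 4, 2) term-by-term (mod 7).
  3*X**2 ↦ 3·0·1·1 = 0
  -3*X*Y ↦ -3·0·4·1 = 0
  -3*X*Z ↦ -3·0·1·2 = 0
  -Y**2 ↦ -1·1·16·1 = -16
  -Y*Z ↦ -1·1·4·2 = -8
  -Z**2 ↦ -1·1·1·4 = -4
Sum: F(0, 4, 2) = (0) + (0) + (0) + (-16) + (-8) + (-4) = -28.
Reducing mod 7: -28 ≡ 0 (mod 7).
Since F(a, b, c) ≡ 0 (mod 7), P lies on the curve.


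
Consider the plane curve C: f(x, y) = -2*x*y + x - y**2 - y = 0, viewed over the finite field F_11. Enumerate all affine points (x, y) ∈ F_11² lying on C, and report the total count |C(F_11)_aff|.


Affine F_11-points: {(0, 0), (0, 10), (2, 3), (4, 5), (4, 8), (5, 4), (5, 7), (7, 9), (9, 1), (9, 2)}; count = 10.

For each of the 121 pairs (x, y) ∈ F_11², evaluate f(x, y) mod 11. Record the zeros.
  x = 0: [0↦0, 1↦9, 2↦5, 3↦10, 4↦2, 5↦3, 6↦2, 7↦10, 8↦5, 9↦9, 10↦0]  zeros at y ∈ {0, 10}
  x = 1: [0↦1, 1↦8, 2↦2, 3↦5, 4↦6, 5↦5, 6↦2, 7↦8, 8↦1, 9↦3, 10↦3]  zeros at y ∈ ∅
  x = 2: [0↦2, 1↦7, 2↦10, 3↦0, 4↦10, 5↦7, 6↦2, 7↦6, 8↦8, 9↦8, 10↦6]  zeros at y ∈ {3}
  x = 3: [0↦3, 1↦6, 2↦7, 3↦6, 4↦3, 5↦9, 6↦2, 7↦4, 8↦4, 9↦2, 10↦9]  zeros at y ∈ ∅
  x = 4: [0↦4, 1↦5, 2↦4, 3↦1, 4↦7, 5↦0, 6↦2, 7↦2, 8↦0, 9↦7, 10↦1]  zeros at y ∈ {5, 8}
  x = 5: [0↦5, 1↦4, 2↦1, 3↦7, 4↦0, 5↦2, 6↦2, 7↦0, 8↦7, 9↦1, 10↦4]  zeros at y ∈ {4, 7}
  x = 6: [0↦6, 1↦3, 2↦9, 3↦2, 4↦4, 5↦4, 6↦2, 7↦9, 8↦3, 9↦6, 10↦7]  zeros at y ∈ ∅
  x = 7: [0↦7, 1↦2, 2↦6, 3↦8, 4↦8, 5↦6, 6↦2, 7↦7, 8↦10, 9↦0, 10↦10]  zeros at y ∈ {9}
  x = 8: [0↦8, 1↦1, 2↦3, 3↦3, 4↦1, 5↦8, 6↦2, 7↦5, 8↦6, 9↦5, 10↦2]  zeros at y ∈ ∅
  x = 9: [0↦9, 1↦0, 2↦0, 3↦9, 4↦5, 5↦10, 6↦2, 7↦3, 8↦2, 9↦10, 10↦5]  zeros at y ∈ {1, 2}
  x = 10: [0↦10, 1↦10, 2↦8, 3↦4, 4↦9, 5↦1, 6↦2, 7↦1, 8↦9, 9↦4, 10↦8]  zeros at y ∈ ∅
Collecting zeros: affine points = {(0, 0), (0, 10), (2, 3), (4, 5), (4, 8), (5, 4), (5, 7), (7, 9), (9, 1), (9, 2)}.
Total count |C(F_11)_aff| = 10.


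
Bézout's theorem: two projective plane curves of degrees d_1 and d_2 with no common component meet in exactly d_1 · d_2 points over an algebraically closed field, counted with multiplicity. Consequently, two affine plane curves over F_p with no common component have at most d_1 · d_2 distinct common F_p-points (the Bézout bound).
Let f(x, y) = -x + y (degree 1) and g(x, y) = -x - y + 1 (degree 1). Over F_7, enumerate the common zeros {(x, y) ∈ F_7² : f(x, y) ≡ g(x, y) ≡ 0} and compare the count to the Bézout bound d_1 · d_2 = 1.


Common zeros: {(4, 4)}; count = 1; Bézout bound = 1.

deg(f) = 1, deg(g) = 1, so Bézout bound = 1.
Scan x ∈ F_7. For each x, list the y ∈ F_7 with f(x, y) ≡ 0 and those with g(x, y) ≡ 0 (mod 7); the common zeros in that column are the intersection.
  x = 0: f ≡ 0 at y ∈ {0}; g ≡ 0 at y ∈ {1}; common: ∅.
  x = 1: f ≡ 0 at y ∈ {1}; g ≡ 0 at y ∈ {0}; common: ∅.
  x = 2: f ≡ 0 at y ∈ {2}; g ≡ 0 at y ∈ {6}; common: ∅.
  x = 3: f ≡ 0 at y ∈ {3}; g ≡ 0 at y ∈ {5}; common: ∅.
  x = 4: f ≡ 0 at y ∈ {4}; g ≡ 0 at y ∈ {4}; common: {4}.
  x = 5: f ≡ 0 at y ∈ {5}; g ≡ 0 at y ∈ {3}; common: ∅.
  x = 6: f ≡ 0 at y ∈ {6}; g ≡ 0 at y ∈ {2}; common: ∅.
Collecting: common zeros = {(4, 4)}, so the count is 1.
Comparison with the Bézout bound: 1 ≤ 1 = deg(f)·deg(g), as expected for curves with no common component (the bound is attained).


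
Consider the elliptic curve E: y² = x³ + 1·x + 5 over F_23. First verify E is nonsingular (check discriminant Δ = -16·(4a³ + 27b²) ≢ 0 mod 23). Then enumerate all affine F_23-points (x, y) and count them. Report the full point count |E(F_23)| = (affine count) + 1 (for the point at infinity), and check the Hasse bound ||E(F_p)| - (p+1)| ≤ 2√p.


Affine points = {(3, 9), (3, 14), (4, 2), (4, 21), (10, 7), (10, 16), (11, 6), (11, 17), (14, 7), (14, 16), (16, 0), (17, 6), (17, 17), (18, 6), (18, 17), (19, 11), (19, 12), (21, 8), (21, 15), (22, 7), (22, 16)}; affine count = 21; |E(F_23)| = 22.

Discriminant check: Δ ∝ 4a³ + 27b² = 4·1³ + 27·5² = 4·1 + 27·25 ≡ 12 (mod 23). Nonzero ⇒ E is nonsingular.
For each x ∈ F_23, compute rhs = x³ + 1·x + 5 mod 23, then count y ∈ F_23 with y² ≡ rhs.
  x = 0: rhs = 5, matching y values: none (0 points).
  x = 1: rhs = 7, matching y values: none (0 points).
  x = 2: rhs = 15, matching y values: none (0 points).
  x = 3: rhs = 12, matching y values: 9, 14 (2 points).
  x = 4: rhs = 4, matching y values: 2, 21 (2 points).
  x = 5: rhs = 20, matching y values: none (0 points).
  x = 6: rhs = 20, matching y values: none (0 points).
  x = 7: rhs = 10, matching y values: none (0 points).
  x = 8: rhs = 19, matching y values: none (0 points).
  x = 9: rhs = 7, matching y values: none (0 points).
  x = 10: rhs = 3, matching y values: 7, 16 (2 points).
  x = 11: rhs = 13, matching y values: 6, 17 (2 points).
  x = 12: rhs = 20, matching y values: none (0 points).
  x = 13: rhs = 7, matching y values: none (0 points).
  x = 14: rhs = 3, matching y values: 7, 16 (2 points).
  x = 15: rhs = 14, matching y values: none (0 points).
  x = 16: rhs = 0, matching y values: 0 (1 points).
  x = 17: rhs = 13, matching y values: 6, 17 (2 points).
  x = 18: rhs = 13, matching y values: 6, 17 (2 points).
  x = 19: rhs = 6, matching y values: 11, 12 (2 points).
  x = 20: rhs = 21, matching y values: none (0 points).
  x = 21: rhs = 18, matching y values: 8, 15 (2 points).
  x = 22: rhs = 3, matching y values: 7, 16 (2 points).
Total affine count: 21.
Full point count |E(F_23)| = 21 + 1 = 22.
Hasse bound: |22 − (23+1)| = |-2| = 2 ≤ 2√23 ≈ 9.5917 ✓.


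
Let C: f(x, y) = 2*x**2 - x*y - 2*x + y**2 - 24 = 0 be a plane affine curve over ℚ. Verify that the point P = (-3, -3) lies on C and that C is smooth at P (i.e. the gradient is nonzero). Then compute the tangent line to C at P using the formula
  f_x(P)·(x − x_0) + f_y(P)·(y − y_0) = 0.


Tangent line at P: -11*x - 3*y - 42 = 0.

Step 1: f(-3, -3) = 0, so P lies on C.
Step 2: partial derivatives
  f_x(x, y) = 4*x - y - 2, f_y(x, y) = -x + 2*y.
  f_x(P) = -11, f_y(P) = -3 (gradient nonzero, so P is smooth).
Step 3: tangent line at P: -11·(x − -3) + -3·(y − -3) = 0.
Expanding: -11*x - 3*y - 42 = 0.


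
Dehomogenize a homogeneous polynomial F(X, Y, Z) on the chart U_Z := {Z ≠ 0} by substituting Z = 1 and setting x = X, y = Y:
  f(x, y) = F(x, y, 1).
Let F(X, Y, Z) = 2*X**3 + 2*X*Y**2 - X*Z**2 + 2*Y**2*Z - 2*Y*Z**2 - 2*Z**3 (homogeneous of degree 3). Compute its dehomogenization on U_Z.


f(x, y) = 2*x**3 + 2*x*y**2 - x + 2*y**2 - 2*y - 2

On U_Z we set Z = 1. Each monomial c·X^i·Y^j·Z^k in F becomes c·x^i·y^j·1^k = c·x^i·y^j.
Substituting Z = 1: F(X, Y, 1) = 2*x**3 + 2*x*y**2 - x + 2*y**2 - 2*y - 2.
Note: deg(f) ≤ deg(F) = 3; strict inequality happens when F is divisible by Z (lost terms).


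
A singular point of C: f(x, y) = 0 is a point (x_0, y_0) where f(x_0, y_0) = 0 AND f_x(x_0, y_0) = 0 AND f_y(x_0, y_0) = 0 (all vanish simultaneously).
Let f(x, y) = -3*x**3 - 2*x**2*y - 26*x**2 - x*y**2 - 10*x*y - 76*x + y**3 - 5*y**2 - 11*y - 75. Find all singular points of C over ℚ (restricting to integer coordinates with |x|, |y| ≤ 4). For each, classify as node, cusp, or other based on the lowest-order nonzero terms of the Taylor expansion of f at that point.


Singular points: {(-3, 1)}; classification: node.

Compute partial derivatives:
  f_x = -9*x**2 - 4*x*y - 52*x - y**2 - 10*y - 76.
  f_y = -2*x**2 - 2*x*y - 10*x + 3*y**2 - 10*y - 11.
Scan x_0 ∈ {−4, ..., 4}. For each x_0, f_y(x_0, y) is a polynomial in y; find its integer roots y ∈ {−4, ..., 4}, then test f_x and f at those candidates.
  x = -4: f_y(-4, y) = 3*y**2 - 2*y - 3; no integer root y with |y| ≤ 4.
  x = -3: f_y(-3, y) = 3*y**2 - 4*y + 1; vanishes at y ∈ {1}. (-3, 1): f_x = 0, f = 0 — SINGULAR.
  x = -2: f_y(-2, y) = 3*y**2 - 6*y + 1; no integer root y with |y| ≤ 4.
  x = -1: f_y(-1, y) = 3*y**2 - 8*y - 3; vanishes at y ∈ {3}. (-1, 3): f_x = -60 ≠ 0.
  x = 0: f_y(0, y) = 3*y**2 - 10*y - 11; no integer root y with |y| ≤ 4.
  x = 1: f_y(1, y) = 3*y**2 - 12*y - 23; no integer root y with |y| ≤ 4.
  x = 2: f_y(2, y) = 3*y**2 - 14*y - 39; no integer root y with |y| ≤ 4.
  x = 3: f_y(3, y) = 3*y**2 - 16*y - 59; no integer root y with |y| ≤ 4.
  x = 4: f_y(4, y) = 3*y**2 - 18*y - 83; no integer root y with |y| ≤ 4.
Only singular point on the grid: (-3, 1).
Classify: substitute x = -3 + u, y = 1 + v and expand: f = -3*u**3 - 2*u**2*v - u**2 - u*v**2 + v**3 + v**2.
No constant or linear terms (consistent with a singular point). Quadratic part: -u**2 + v**2. Cubic part: -3*u**3 - 2*u**2*v - u*v**2 + v**3.
The quadratic part v**2 - u**2 = (v − u)(v + u) splits into two distinct linear factors, so there are two distinct tangent lines y − 1 = ±(x − -3) — this is a node (ordinary double point).
Classification: node.


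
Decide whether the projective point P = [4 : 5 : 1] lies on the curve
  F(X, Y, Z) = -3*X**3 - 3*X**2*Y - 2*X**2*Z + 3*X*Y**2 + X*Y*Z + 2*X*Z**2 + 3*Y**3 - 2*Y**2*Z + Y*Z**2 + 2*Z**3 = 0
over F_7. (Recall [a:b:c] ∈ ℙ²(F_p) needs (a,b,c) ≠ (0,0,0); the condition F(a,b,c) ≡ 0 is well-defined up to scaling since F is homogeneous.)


F(4,5,1) ≡ 0 (mod 7); P is on the curve.

Evaluate F(4, 5, 1) term-by-term (mod 7).
  -3*X**3 ↦ -3·64·1·1 = -192
  -3*X**2*Y ↦ -3·16·5·1 = -240
  -2*X**2*Z ↦ -2·16·1·1 = -32
  3*X*Y**2 ↦ 3·4·25·1 = 300
  X*Y*Z ↦ 1·4·5·1 = 20
  2*X*Z**2 ↦ 2·4·1·1 = 8
  3*Y**3 ↦ 3·1·125·1 = 375
  -2*Y**2*Z ↦ -2·1·25·1 = -50
  Y*Z**2 ↦ 1·1·5·1 = 5
  2*Z**3 ↦ 2·1·1·1 = 2
Sum: F(4, 5, 1) = (-192) + (-240) + (-32) + (300) + (20) + (8) + (375) + (-50) + (5) + (2) = 196.
Reducing mod 7: 196 ≡ 0 (mod 7).
Since F(a, b, c) ≡ 0 (mod 7), P lies on the curve.


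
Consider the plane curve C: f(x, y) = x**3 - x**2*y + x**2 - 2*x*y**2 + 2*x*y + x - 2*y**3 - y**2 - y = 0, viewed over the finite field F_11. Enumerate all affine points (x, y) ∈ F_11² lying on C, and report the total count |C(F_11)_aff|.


Affine F_11-points: {(0, 0), (0, 2), (0, 3), (2, 3), (2, 4), (2, 7), (4, 6), (6, 6)}; count = 8.

For each of the 121 pairs (x, y) ∈ F_11², evaluate f(x, y) mod 11. Record the zeros.
  x = 0: [0↦0, 1↦7, 2↦0, 3↦0, 4↦6, 5↦6, 6↦10, 7↦6, 8↦4, 9↦3, 10↦2]  zeros at y ∈ {0, 2, 3}
  x = 1: [0↦3, 1↦9, 2↦8, 3↦10, 4↦3, 5↦8, 6↦2, 7↦6, 8↦8, 9↦7, 10↦2]  zeros at y ∈ ∅
  x = 2: [0↦3, 1↦6, 2↦9, 3↦0, 4↦0, 5↦8, 6↦1, 7↦0, 8↦4, 9↦1, 10↦1]  zeros at y ∈ {3, 4, 7}
  x = 3: [0↦6, 1↦4, 2↦9, 3↦9, 4↦3, 5↦1, 6↦2, 7↦5, 8↦9, 9↦2, 10↦5]  zeros at y ∈ ∅
  x = 4: [0↦7, 1↦9, 2↦3, 3↦10, 4↦7, 5↦4, 6↦0, 7↦5, 8↦7, 9↦5, 10↦9]  zeros at y ∈ {6}
  x = 5: [0↦1, 1↦5, 2↦8, 3↦9, 4↦7, 5↦1, 6↦1, 7↦6, 8↦4, 9↦5, 10↦8]  zeros at y ∈ ∅
  x = 6: [0↦5, 1↦9, 2↦8, 3↦1, 4↦9, 5↦9, 6↦0, 7↦3, 8↦6, 9↦8, 10↦8]  zeros at y ∈ {6}
  x = 7: [0↦3, 1↦5, 2↦9, 3↦3, 4↦8, 5↦1, 6↦3, 7↦2, 8↦8, 9↦9, 10↦4]  zeros at y ∈ ∅
  x = 8: [0↦1, 1↦10, 2↦6, 3↦10, 4↦10, 5↦5, 6↦5, 7↦9, 8↦5, 9↦3, 10↦2]  zeros at y ∈ ∅
  x = 9: [0↦5, 1↦8, 2↦5, 3↦6, 4↦10, 5↦5, 6↦1, 7↦8, 8↦3, 9↦7, 10↦8]  zeros at y ∈ ∅
  x = 10: [0↦10, 1↦5, 2↦1, 3↦8, 4↦3, 5↦7, 6↦8, 7↦5, 8↦8, 9↦5, 10↦6]  zeros at y ∈ ∅
Collecting zeros: affine points = {(0, 0), (0, 2), (0, 3), (2, 3), (2, 4), (2, 7), (4, 6), (6, 6)}.
Total count |C(F_11)_aff| = 8.


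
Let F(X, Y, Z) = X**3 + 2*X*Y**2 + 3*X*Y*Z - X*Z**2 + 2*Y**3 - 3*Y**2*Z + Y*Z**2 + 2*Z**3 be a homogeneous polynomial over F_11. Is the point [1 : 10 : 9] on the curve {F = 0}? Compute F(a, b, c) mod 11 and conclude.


F(1,10,9) ≡ 0 (mod 11); P is on the curve.

Evaluate F(1, 10, 9) term-by-term (mod 11).
  X**3 ↦ 1·1·1·1 = 1
  2*X*Y**2 ↦ 2·1·100·1 = 200
  3*X*Y*Z ↦ 3·1·10·9 = 270
  -X*Z**2 ↦ -1·1·1·81 = -81
  2*Y**3 ↦ 2·1·1000·1 = 2000
  -3*Y**2*Z ↦ -3·1·100·9 = -2700
  Y*Z**2 ↦ 1·1·10·81 = 810
  2*Z**3 ↦ 2·1·1·729 = 1458
Sum: F(1, 10, 9) = (1) + (200) + (270) + (-81) + (2000) + (-2700) + (810) + (1458) = 1958.
Reducing mod 11: 1958 ≡ 0 (mod 11).
Since F(a, b, c) ≡ 0 (mod 11), P lies on the curve.


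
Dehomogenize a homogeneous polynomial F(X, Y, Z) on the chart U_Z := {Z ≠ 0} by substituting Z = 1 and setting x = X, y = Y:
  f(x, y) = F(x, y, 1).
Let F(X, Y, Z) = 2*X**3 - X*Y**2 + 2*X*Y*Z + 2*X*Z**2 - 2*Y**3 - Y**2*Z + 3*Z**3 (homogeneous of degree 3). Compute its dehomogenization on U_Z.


f(x, y) = 2*x**3 - x*y**2 + 2*x*y + 2*x - 2*y**3 - y**2 + 3

On U_Z we set Z = 1. Each monomial c·X^i·Y^j·Z^k in F becomes c·x^i·y^j·1^k = c·x^i·y^j.
Substituting Z = 1: F(X, Y, 1) = 2*x**3 - x*y**2 + 2*x*y + 2*x - 2*y**3 - y**2 + 3.
Note: deg(f) ≤ deg(F) = 3; strict inequality happens when F is divisible by Z (lost terms).
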